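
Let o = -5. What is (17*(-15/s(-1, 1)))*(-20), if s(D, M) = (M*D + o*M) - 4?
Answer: -510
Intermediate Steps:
s(D, M) = -4 - 5*M + D*M (s(D, M) = (M*D - 5*M) - 4 = (D*M - 5*M) - 4 = (-5*M + D*M) - 4 = -4 - 5*M + D*M)
(17*(-15/s(-1, 1)))*(-20) = (17*(-15/(-4 - 5*1 - 1*1)))*(-20) = (17*(-15/(-4 - 5 - 1)))*(-20) = (17*(-15/(-10)))*(-20) = (17*(-15*(-⅒)))*(-20) = (17*(3/2))*(-20) = (51/2)*(-20) = -510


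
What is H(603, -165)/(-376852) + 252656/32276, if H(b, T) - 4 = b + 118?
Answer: 23797629703/3040818788 ≈ 7.8261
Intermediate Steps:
H(b, T) = 122 + b (H(b, T) = 4 + (b + 118) = 4 + (118 + b) = 122 + b)
H(603, -165)/(-376852) + 252656/32276 = (122 + 603)/(-376852) + 252656/32276 = 725*(-1/376852) + 252656*(1/32276) = -725/376852 + 63164/8069 = 23797629703/3040818788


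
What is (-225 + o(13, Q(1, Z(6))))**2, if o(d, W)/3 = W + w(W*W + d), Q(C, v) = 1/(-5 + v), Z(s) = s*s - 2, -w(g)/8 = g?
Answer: 203901014916/707281 ≈ 2.8829e+5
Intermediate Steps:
w(g) = -8*g
Z(s) = -2 + s**2 (Z(s) = s**2 - 2 = -2 + s**2)
o(d, W) = -24*d - 24*W**2 + 3*W (o(d, W) = 3*(W - 8*(W*W + d)) = 3*(W - 8*(W**2 + d)) = 3*(W - 8*(d + W**2)) = 3*(W + (-8*d - 8*W**2)) = 3*(W - 8*d - 8*W**2) = -24*d - 24*W**2 + 3*W)
(-225 + o(13, Q(1, Z(6))))**2 = (-225 + (-24*13 - 24/(-5 + (-2 + 6**2))**2 + 3/(-5 + (-2 + 6**2))))**2 = (-225 + (-312 - 24/(-5 + (-2 + 36))**2 + 3/(-5 + (-2 + 36))))**2 = (-225 + (-312 - 24/(-5 + 34)**2 + 3/(-5 + 34)))**2 = (-225 + (-312 - 24*(1/29)**2 + 3/29))**2 = (-225 + (-312 - 24*(1/29)**2 + 3*(1/29)))**2 = (-225 + (-312 - 24*1/841 + 3/29))**2 = (-225 + (-312 - 24/841 + 3/29))**2 = (-225 - 262329/841)**2 = (-451554/841)**2 = 203901014916/707281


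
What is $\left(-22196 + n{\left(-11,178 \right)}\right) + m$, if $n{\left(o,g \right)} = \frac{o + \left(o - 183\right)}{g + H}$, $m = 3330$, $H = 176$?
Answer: $- \frac{6678769}{354} \approx -18867.0$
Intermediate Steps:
$n{\left(o,g \right)} = \frac{-183 + 2 o}{176 + g}$ ($n{\left(o,g \right)} = \frac{o + \left(o - 183\right)}{g + 176} = \frac{o + \left(-183 + o\right)}{176 + g} = \frac{-183 + 2 o}{176 + g}$)
$\left(-22196 + n{\left(-11,178 \right)}\right) + m = \left(-22196 + \frac{-183 + 2 \left(-11\right)}{176 + 178}\right) + 3330 = \left(-22196 + \frac{-183 - 22}{354}\right) + 3330 = \left(-22196 + \frac{1}{354} \left(-205\right)\right) + 3330 = \left(-22196 - \frac{205}{354}\right) + 3330 = - \frac{7857589}{354} + 3330 = - \frac{6678769}{354}$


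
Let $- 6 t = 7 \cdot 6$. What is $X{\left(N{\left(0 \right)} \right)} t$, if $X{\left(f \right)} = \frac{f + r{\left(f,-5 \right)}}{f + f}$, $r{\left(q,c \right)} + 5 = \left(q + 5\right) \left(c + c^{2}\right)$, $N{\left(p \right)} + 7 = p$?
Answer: $-26$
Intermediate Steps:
$N{\left(p \right)} = -7 + p$
$r{\left(q,c \right)} = -5 + \left(5 + q\right) \left(c + c^{2}\right)$ ($r{\left(q,c \right)} = -5 + \left(q + 5\right) \left(c + c^{2}\right) = -5 + \left(5 + q\right) \left(c + c^{2}\right)$)
$X{\left(f \right)} = \frac{95 + 21 f}{2 f}$ ($X{\left(f \right)} = \frac{f + \left(-5 + 5 \left(-5\right) + 5 \left(-5\right)^{2} - 5 f + f \left(-5\right)^{2}\right)}{f + f} = \frac{f - \left(-95 + 5 f - f 25\right)}{2 f} = \left(f - \left(-95 - 20 f\right)\right) \frac{1}{2 f} = \left(f + \left(95 + 20 f\right)\right) \frac{1}{2 f} = \left(95 + 21 f\right) \frac{1}{2 f} = \frac{95 + 21 f}{2 f}$)
$t = -7$ ($t = - \frac{7 \cdot 6}{6} = \left(- \frac{1}{6}\right) 42 = -7$)
$X{\left(N{\left(0 \right)} \right)} t = \frac{95 + 21 \left(-7 + 0\right)}{2 \left(-7 + 0\right)} \left(-7\right) = \frac{95 + 21 \left(-7\right)}{2 \left(-7\right)} \left(-7\right) = \frac{1}{2} \left(- \frac{1}{7}\right) \left(95 - 147\right) \left(-7\right) = \frac{1}{2} \left(- \frac{1}{7}\right) \left(-52\right) \left(-7\right) = \frac{26}{7} \left(-7\right) = -26$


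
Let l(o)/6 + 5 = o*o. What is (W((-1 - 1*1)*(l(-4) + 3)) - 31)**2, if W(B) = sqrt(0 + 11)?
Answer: (31 - sqrt(11))**2 ≈ 766.37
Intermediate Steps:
l(o) = -30 + 6*o**2 (l(o) = -30 + 6*(o*o) = -30 + 6*o**2)
W(B) = sqrt(11)
(W((-1 - 1*1)*(l(-4) + 3)) - 31)**2 = (sqrt(11) - 31)**2 = (-31 + sqrt(11))**2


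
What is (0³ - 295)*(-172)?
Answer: 50740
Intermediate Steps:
(0³ - 295)*(-172) = (0 - 295)*(-172) = -295*(-172) = 50740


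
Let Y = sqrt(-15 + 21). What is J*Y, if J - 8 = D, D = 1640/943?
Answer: 224*sqrt(6)/23 ≈ 23.856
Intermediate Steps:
Y = sqrt(6) ≈ 2.4495
D = 40/23 (D = 1640*(1/943) = 40/23 ≈ 1.7391)
J = 224/23 (J = 8 + 40/23 = 224/23 ≈ 9.7391)
J*Y = 224*sqrt(6)/23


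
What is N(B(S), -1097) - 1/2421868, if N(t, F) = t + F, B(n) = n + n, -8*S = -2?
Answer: -2655578263/2421868 ≈ -1096.5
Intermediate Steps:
S = ¼ (S = -⅛*(-2) = ¼ ≈ 0.25000)
B(n) = 2*n
N(t, F) = F + t
N(B(S), -1097) - 1/2421868 = (-1097 + 2*(¼)) - 1/2421868 = (-1097 + ½) - 1*1/2421868 = -2193/2 - 1/2421868 = -2655578263/2421868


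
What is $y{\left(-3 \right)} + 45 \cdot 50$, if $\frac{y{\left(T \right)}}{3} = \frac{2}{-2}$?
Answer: $2247$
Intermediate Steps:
$y{\left(T \right)} = -3$ ($y{\left(T \right)} = 3 \frac{2}{-2} = 3 \cdot 2 \left(- \frac{1}{2}\right) = 3 \left(-1\right) = -3$)
$y{\left(-3 \right)} + 45 \cdot 50 = -3 + 45 \cdot 50 = -3 + 2250 = 2247$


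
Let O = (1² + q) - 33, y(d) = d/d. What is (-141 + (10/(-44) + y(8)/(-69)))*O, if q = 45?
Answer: -2787265/1518 ≈ -1836.1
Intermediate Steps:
y(d) = 1
O = 13 (O = (1² + 45) - 33 = (1 + 45) - 33 = 46 - 33 = 13)
(-141 + (10/(-44) + y(8)/(-69)))*O = (-141 + (10/(-44) + 1/(-69)))*13 = (-141 + (10*(-1/44) + 1*(-1/69)))*13 = (-141 + (-5/22 - 1/69))*13 = (-141 - 367/1518)*13 = -214405/1518*13 = -2787265/1518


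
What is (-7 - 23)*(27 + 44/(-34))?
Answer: -13110/17 ≈ -771.18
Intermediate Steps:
(-7 - 23)*(27 + 44/(-34)) = -30*(27 + 44*(-1/34)) = -30*(27 - 22/17) = -30*437/17 = -13110/17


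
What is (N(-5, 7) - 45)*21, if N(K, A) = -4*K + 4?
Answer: -441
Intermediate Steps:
N(K, A) = 4 - 4*K
(N(-5, 7) - 45)*21 = ((4 - 4*(-5)) - 45)*21 = ((4 + 20) - 45)*21 = (24 - 45)*21 = -21*21 = -441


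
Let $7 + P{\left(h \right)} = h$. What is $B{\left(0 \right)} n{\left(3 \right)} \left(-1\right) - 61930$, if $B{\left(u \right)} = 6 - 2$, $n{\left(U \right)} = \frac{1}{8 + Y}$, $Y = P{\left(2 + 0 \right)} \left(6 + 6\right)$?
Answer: $- \frac{805089}{13} \approx -61930.0$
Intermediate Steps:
$P{\left(h \right)} = -7 + h$
$Y = -60$ ($Y = \left(-7 + \left(2 + 0\right)\right) \left(6 + 6\right) = \left(-7 + 2\right) 12 = \left(-5\right) 12 = -60$)
$n{\left(U \right)} = - \frac{1}{52}$ ($n{\left(U \right)} = \frac{1}{8 - 60} = \frac{1}{-52} = - \frac{1}{52}$)
$B{\left(u \right)} = 4$ ($B{\left(u \right)} = 6 - 2 = 4$)
$B{\left(0 \right)} n{\left(3 \right)} \left(-1\right) - 61930 = 4 \left(- \frac{1}{52}\right) \left(-1\right) - 61930 = \left(- \frac{1}{13}\right) \left(-1\right) - 61930 = \frac{1}{13} - 61930 = - \frac{805089}{13}$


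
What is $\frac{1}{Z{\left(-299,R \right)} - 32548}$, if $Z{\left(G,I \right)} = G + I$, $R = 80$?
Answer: $- \frac{1}{32767} \approx -3.0519 \cdot 10^{-5}$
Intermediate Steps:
$\frac{1}{Z{\left(-299,R \right)} - 32548} = \frac{1}{\left(-299 + 80\right) - 32548} = \frac{1}{-219 - 32548} = \frac{1}{-32767} = - \frac{1}{32767}$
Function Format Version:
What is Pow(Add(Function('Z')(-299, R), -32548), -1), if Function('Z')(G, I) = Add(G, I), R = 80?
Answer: Rational(-1, 32767) ≈ -3.0519e-5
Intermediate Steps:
Pow(Add(Function('Z')(-299, R), -32548), -1) = Pow(Add(Add(-299, 80), -32548), -1) = Pow(Add(-219, -32548), -1) = Pow(-32767, -1) = Rational(-1, 32767)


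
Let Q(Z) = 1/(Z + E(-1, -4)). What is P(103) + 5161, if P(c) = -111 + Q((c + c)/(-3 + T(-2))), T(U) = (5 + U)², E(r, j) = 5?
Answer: 595903/118 ≈ 5050.0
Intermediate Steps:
Q(Z) = 1/(5 + Z) (Q(Z) = 1/(Z + 5) = 1/(5 + Z))
P(c) = -111 + 1/(5 + c/3) (P(c) = -111 + 1/(5 + (c + c)/(-3 + (5 - 2)²)) = -111 + 1/(5 + (2*c)/(-3 + 3²)) = -111 + 1/(5 + (2*c)/(-3 + 9)) = -111 + 1/(5 + (2*c)/6) = -111 + 1/(5 + (2*c)*(⅙)) = -111 + 1/(5 + c/3))
P(103) + 5161 = 3*(554 + 37*103)/(-15 - 1*103) + 5161 = 3*(554 + 3811)/(-15 - 103) + 5161 = 3*4365/(-118) + 5161 = 3*(-1/118)*4365 + 5161 = -13095/118 + 5161 = 595903/118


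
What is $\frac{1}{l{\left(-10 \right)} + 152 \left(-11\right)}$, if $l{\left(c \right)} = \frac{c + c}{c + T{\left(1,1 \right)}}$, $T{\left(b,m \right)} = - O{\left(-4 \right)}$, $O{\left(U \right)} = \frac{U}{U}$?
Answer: $- \frac{11}{18372} \approx -0.00059874$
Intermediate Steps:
$O{\left(U \right)} = 1$
$T{\left(b,m \right)} = -1$ ($T{\left(b,m \right)} = \left(-1\right) 1 = -1$)
$l{\left(c \right)} = \frac{2 c}{-1 + c}$ ($l{\left(c \right)} = \frac{c + c}{c - 1} = \frac{2 c}{-1 + c}$)
$\frac{1}{l{\left(-10 \right)} + 152 \left(-11\right)} = \frac{1}{2 \left(-10\right) \frac{1}{-1 - 10} + 152 \left(-11\right)} = \frac{1}{2 \left(-10\right) \frac{1}{-11} - 1672} = \frac{1}{2 \left(-10\right) \left(- \frac{1}{11}\right) - 1672} = \frac{1}{\frac{20}{11} - 1672} = \frac{1}{- \frac{18372}{11}} = - \frac{11}{18372}$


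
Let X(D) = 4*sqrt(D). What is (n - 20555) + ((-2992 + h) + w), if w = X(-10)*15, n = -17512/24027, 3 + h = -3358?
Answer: -646536028/24027 + 60*I*sqrt(10) ≈ -26909.0 + 189.74*I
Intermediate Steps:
h = -3361 (h = -3 - 3358 = -3361)
n = -17512/24027 (n = -17512*1/24027 = -17512/24027 ≈ -0.72885)
w = 60*I*sqrt(10) (w = (4*sqrt(-10))*15 = (4*(I*sqrt(10)))*15 = (4*I*sqrt(10))*15 = 60*I*sqrt(10) ≈ 189.74*I)
(n - 20555) + ((-2992 + h) + w) = (-17512/24027 - 20555) + ((-2992 - 3361) + 60*I*sqrt(10)) = -493892497/24027 + (-6353 + 60*I*sqrt(10)) = -646536028/24027 + 60*I*sqrt(10)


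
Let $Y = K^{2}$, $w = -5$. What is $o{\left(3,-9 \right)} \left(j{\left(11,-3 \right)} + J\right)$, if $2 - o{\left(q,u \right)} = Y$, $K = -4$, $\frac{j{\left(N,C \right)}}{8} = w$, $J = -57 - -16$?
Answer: $1134$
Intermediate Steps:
$J = -41$ ($J = -57 + 16 = -41$)
$j{\left(N,C \right)} = -40$ ($j{\left(N,C \right)} = 8 \left(-5\right) = -40$)
$Y = 16$ ($Y = \left(-4\right)^{2} = 16$)
$o{\left(q,u \right)} = -14$ ($o{\left(q,u \right)} = 2 - 16 = -14$)
$o{\left(3,-9 \right)} \left(j{\left(11,-3 \right)} + J\right) = - 14 \left(-40 - 41\right) = \left(-14\right) \left(-81\right) = 1134$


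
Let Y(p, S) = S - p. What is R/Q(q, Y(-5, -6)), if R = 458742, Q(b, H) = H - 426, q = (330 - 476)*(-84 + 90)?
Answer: -458742/427 ≈ -1074.3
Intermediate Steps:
q = -876 (q = -146*6 = -876)
Q(b, H) = -426 + H
R/Q(q, Y(-5, -6)) = 458742/(-426 + (-6 - 1*(-5))) = 458742/(-426 + (-6 + 5)) = 458742/(-426 - 1) = 458742/(-427) = 458742*(-1/427) = -458742/427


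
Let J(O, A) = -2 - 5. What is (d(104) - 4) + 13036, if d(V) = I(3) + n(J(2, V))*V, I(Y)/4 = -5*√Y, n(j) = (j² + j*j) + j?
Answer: 22496 - 20*√3 ≈ 22461.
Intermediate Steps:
J(O, A) = -7
n(j) = j + 2*j² (n(j) = (j² + j²) + j = 2*j² + j = j + 2*j²)
I(Y) = -20*√Y (I(Y) = 4*(-5*√Y) = -20*√Y)
d(V) = -20*√3 + 91*V (d(V) = -20*√3 + (-7*(1 + 2*(-7)))*V = -20*√3 + (-7*(1 - 14))*V = -20*√3 + (-7*(-13))*V = -20*√3 + 91*V)
(d(104) - 4) + 13036 = ((-20*√3 + 91*104) - 4) + 13036 = ((-20*√3 + 9464) - 4) + 13036 = ((9464 - 20*√3) - 4) + 13036 = (9460 - 20*√3) + 13036 = 22496 - 20*√3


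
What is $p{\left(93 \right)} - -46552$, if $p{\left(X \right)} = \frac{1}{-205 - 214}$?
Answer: $\frac{19505287}{419} \approx 46552.0$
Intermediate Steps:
$p{\left(X \right)} = - \frac{1}{419}$ ($p{\left(X \right)} = \frac{1}{-419} = - \frac{1}{419}$)
$p{\left(93 \right)} - -46552 = - \frac{1}{419} - -46552 = - \frac{1}{419} + 46552 = \frac{19505287}{419}$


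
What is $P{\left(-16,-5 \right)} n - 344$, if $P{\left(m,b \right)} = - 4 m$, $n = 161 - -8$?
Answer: $10472$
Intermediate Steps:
$n = 169$ ($n = 161 + 8 = 169$)
$P{\left(-16,-5 \right)} n - 344 = \left(-4\right) \left(-16\right) 169 - 344 = 64 \cdot 169 - 344 = 10816 - 344 = 10472$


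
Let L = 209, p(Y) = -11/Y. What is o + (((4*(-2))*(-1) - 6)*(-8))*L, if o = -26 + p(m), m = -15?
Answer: -50539/15 ≈ -3369.3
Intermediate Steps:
o = -379/15 (o = -26 - 11/(-15) = -26 - 11*(-1/15) = -26 + 11/15 = -379/15 ≈ -25.267)
o + (((4*(-2))*(-1) - 6)*(-8))*L = -379/15 + (((4*(-2))*(-1) - 6)*(-8))*209 = -379/15 + ((-8*(-1) - 6)*(-8))*209 = -379/15 + ((8 - 6)*(-8))*209 = -379/15 + (2*(-8))*209 = -379/15 - 16*209 = -379/15 - 3344 = -50539/15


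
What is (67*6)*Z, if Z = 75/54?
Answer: 1675/3 ≈ 558.33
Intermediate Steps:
Z = 25/18 (Z = 75*(1/54) = 25/18 ≈ 1.3889)
(67*6)*Z = (67*6)*(25/18) = 402*(25/18) = 1675/3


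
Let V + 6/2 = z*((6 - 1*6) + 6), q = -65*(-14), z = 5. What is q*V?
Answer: 24570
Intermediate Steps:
q = 910
V = 27 (V = -3 + 5*((6 - 1*6) + 6) = -3 + 5*((6 - 6) + 6) = -3 + 5*(0 + 6) = -3 + 5*6 = -3 + 30 = 27)
q*V = 910*27 = 24570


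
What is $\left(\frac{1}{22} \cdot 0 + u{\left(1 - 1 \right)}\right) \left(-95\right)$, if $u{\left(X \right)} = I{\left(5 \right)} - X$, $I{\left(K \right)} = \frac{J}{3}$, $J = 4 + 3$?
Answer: $- \frac{665}{3} \approx -221.67$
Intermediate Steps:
$J = 7$
$I{\left(K \right)} = \frac{7}{3}$
$u{\left(X \right)} = \frac{7}{3} - X$
$\left(\frac{1}{22} \cdot 0 + u{\left(1 - 1 \right)}\right) \left(-95\right) = \left(\frac{1}{22} \cdot 0 + \left(\frac{7}{3} - \left(1 - 1\right)\right)\right) \left(-95\right) = \left(\frac{1}{22} \cdot 0 + \left(\frac{7}{3} - 0\right)\right) \left(-95\right) = \left(0 + \left(\frac{7}{3} + 0\right)\right) \left(-95\right) = \left(0 + \frac{7}{3}\right) \left(-95\right) = \frac{7}{3} \left(-95\right) = - \frac{665}{3}$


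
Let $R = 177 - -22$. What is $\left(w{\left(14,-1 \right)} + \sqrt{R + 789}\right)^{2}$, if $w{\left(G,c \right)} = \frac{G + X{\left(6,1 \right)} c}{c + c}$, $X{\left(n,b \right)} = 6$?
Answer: $1004 - 16 \sqrt{247} \approx 752.54$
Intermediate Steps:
$R = 199$ ($R = 177 + 22 = 199$)
$w{\left(G,c \right)} = \frac{G + 6 c}{2 c}$ ($w{\left(G,c \right)} = \frac{G + 6 c}{c + c} = \frac{G + 6 c}{2 c}$)
$\left(w{\left(14,-1 \right)} + \sqrt{R + 789}\right)^{2} = \left(\left(3 + \frac{1}{2} \cdot 14 \frac{1}{-1}\right) + \sqrt{199 + 789}\right)^{2} = \left(\left(3 + \frac{1}{2} \cdot 14 \left(-1\right)\right) + \sqrt{988}\right)^{2} = \left(\left(3 - 7\right) + 2 \sqrt{247}\right)^{2} = \left(-4 + 2 \sqrt{247}\right)^{2}$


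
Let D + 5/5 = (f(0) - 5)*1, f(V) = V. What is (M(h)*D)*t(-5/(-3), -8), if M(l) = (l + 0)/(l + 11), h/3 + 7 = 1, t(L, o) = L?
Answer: -180/7 ≈ -25.714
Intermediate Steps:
h = -18 (h = -21 + 3*1 = -21 + 3 = -18)
D = -6 (D = -1 + (0 - 5)*1 = -1 - 5*1 = -1 - 5 = -6)
M(l) = l/(11 + l)
(M(h)*D)*t(-5/(-3), -8) = (-18/(11 - 18)*(-6))*(-5/(-3)) = (-18/(-7)*(-6))*(-5*(-⅓)) = (-18*(-⅐)*(-6))*(5/3) = ((18/7)*(-6))*(5/3) = -108/7*5/3 = -180/7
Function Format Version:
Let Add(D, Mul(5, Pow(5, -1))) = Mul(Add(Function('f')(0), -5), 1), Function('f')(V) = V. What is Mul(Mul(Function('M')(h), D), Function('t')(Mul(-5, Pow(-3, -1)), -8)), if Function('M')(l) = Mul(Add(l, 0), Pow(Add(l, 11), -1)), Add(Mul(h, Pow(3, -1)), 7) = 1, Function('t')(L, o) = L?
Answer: Rational(-180, 7) ≈ -25.714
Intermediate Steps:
h = -18 (h = Add(-21, Mul(3, 1)) = Add(-21, 3) = -18)
D = -6 (D = Add(-1, Mul(Add(0, -5), 1)) = Add(-1, Mul(-5, 1)) = Add(-1, -5) = -6)
Function('M')(l) = Mul(l, Pow(Add(11, l), -1))
Mul(Mul(Function('M')(h), D), Function('t')(Mul(-5, Pow(-3, -1)), -8)) = Mul(Mul(Mul(-18, Pow(Add(11, -18), -1)), -6), Mul(-5, Pow(-3, -1))) = Mul(Mul(Mul(-18, Pow(-7, -1)), -6), Mul(-5, Rational(-1, 3))) = Mul(Mul(Mul(-18, Rational(-1, 7)), -6), Rational(5, 3)) = Mul(Mul(Rational(18, 7), -6), Rational(5, 3)) = Mul(Rational(-108, 7), Rational(5, 3)) = Rational(-180, 7)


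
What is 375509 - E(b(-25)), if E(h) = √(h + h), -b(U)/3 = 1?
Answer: 375509 - I*√6 ≈ 3.7551e+5 - 2.4495*I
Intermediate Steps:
b(U) = -3 (b(U) = -3*1 = -3)
E(h) = √2*√h (E(h) = √(2*h) = √2*√h)
375509 - E(b(-25)) = 375509 - √2*√(-3) = 375509 - √2*I*√3 = 375509 - I*√6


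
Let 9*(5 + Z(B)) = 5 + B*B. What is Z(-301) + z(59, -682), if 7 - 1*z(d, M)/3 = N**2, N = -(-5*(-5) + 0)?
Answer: 24625/3 ≈ 8208.3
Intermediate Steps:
Z(B) = -40/9 + B**2/9 (Z(B) = -5 + (5 + B*B)/9 = -5 + (5 + B**2)/9 = -5 + (5/9 + B**2/9) = -40/9 + B**2/9)
N = -25 (N = -(25 + 0) = -1*25 = -25)
z(d, M) = -1854 (z(d, M) = 21 - 3*(-25)**2 = 21 - 3*625 = 21 - 1875 = -1854)
Z(-301) + z(59, -682) = (-40/9 + (1/9)*(-301)**2) - 1854 = (-40/9 + (1/9)*90601) - 1854 = (-40/9 + 90601/9) - 1854 = 30187/3 - 1854 = 24625/3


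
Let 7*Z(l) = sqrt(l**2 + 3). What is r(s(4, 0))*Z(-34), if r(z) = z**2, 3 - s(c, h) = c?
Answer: sqrt(1159)/7 ≈ 4.8634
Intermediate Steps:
s(c, h) = 3 - c
Z(l) = sqrt(3 + l**2)/7 (Z(l) = sqrt(l**2 + 3)/7 = sqrt(3 + l**2)/7)
r(s(4, 0))*Z(-34) = (3 - 1*4)**2*(sqrt(3 + (-34)**2)/7) = (3 - 4)**2*(sqrt(3 + 1156)/7) = (-1)**2*(sqrt(1159)/7) = 1*(sqrt(1159)/7) = sqrt(1159)/7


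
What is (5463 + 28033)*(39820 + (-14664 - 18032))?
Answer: 238625504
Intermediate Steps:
(5463 + 28033)*(39820 + (-14664 - 18032)) = 33496*(39820 - 32696) = 33496*7124 = 238625504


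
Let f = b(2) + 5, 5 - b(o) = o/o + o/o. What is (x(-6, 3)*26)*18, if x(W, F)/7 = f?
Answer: 26208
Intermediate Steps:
b(o) = 3 (b(o) = 5 - (o/o + o/o) = 5 - (1 + 1) = 5 - 1*2 = 5 - 2 = 3)
f = 8 (f = 3 + 5 = 8)
x(W, F) = 56 (x(W, F) = 7*8 = 56)
(x(-6, 3)*26)*18 = (56*26)*18 = 1456*18 = 26208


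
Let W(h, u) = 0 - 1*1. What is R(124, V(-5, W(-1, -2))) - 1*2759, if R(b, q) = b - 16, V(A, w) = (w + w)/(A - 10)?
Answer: -2651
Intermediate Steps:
W(h, u) = -1 (W(h, u) = 0 - 1 = -1)
V(A, w) = 2*w/(-10 + A) (V(A, w) = (2*w)/(-10 + A) = 2*w/(-10 + A))
R(b, q) = -16 + b
R(124, V(-5, W(-1, -2))) - 1*2759 = (-16 + 124) - 1*2759 = 108 - 2759 = -2651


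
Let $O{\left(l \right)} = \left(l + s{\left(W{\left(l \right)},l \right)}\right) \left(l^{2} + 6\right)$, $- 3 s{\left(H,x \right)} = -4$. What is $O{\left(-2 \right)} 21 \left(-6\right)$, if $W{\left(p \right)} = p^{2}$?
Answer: $840$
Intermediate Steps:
$s{\left(H,x \right)} = \frac{4}{3}$ ($s{\left(H,x \right)} = \left(- \frac{1}{3}\right) \left(-4\right) = \frac{4}{3}$)
$O{\left(l \right)} = \left(6 + l^{2}\right) \left(\frac{4}{3} + l\right)$ ($O{\left(l \right)} = \left(l + \frac{4}{3}\right) \left(l^{2} + 6\right) = \left(\frac{4}{3} + l\right) \left(6 + l^{2}\right) = \left(6 + l^{2}\right) \left(\frac{4}{3} + l\right)$)
$O{\left(-2 \right)} 21 \left(-6\right) = \left(8 + \left(-2\right)^{3} + 6 \left(-2\right) + \frac{4 \left(-2\right)^{2}}{3}\right) 21 \left(-6\right) = \left(8 - 8 - 12 + \frac{4}{3} \cdot 4\right) 21 \left(-6\right) = \left(8 - 8 - 12 + \frac{16}{3}\right) 21 \left(-6\right) = \left(- \frac{20}{3}\right) 21 \left(-6\right) = \left(-140\right) \left(-6\right) = 840$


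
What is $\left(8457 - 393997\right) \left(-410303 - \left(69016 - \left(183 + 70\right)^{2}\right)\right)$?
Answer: $160118617400$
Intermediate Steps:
$\left(8457 - 393997\right) \left(-410303 - \left(69016 - \left(183 + 70\right)^{2}\right)\right) = - 385540 \left(-410303 - \left(69016 - 253^{2}\right)\right) = - 385540 \left(-410303 + \left(64009 - 69016\right)\right) = - 385540 \left(-410303 - 5007\right) = \left(-385540\right) \left(-415310\right) = 160118617400$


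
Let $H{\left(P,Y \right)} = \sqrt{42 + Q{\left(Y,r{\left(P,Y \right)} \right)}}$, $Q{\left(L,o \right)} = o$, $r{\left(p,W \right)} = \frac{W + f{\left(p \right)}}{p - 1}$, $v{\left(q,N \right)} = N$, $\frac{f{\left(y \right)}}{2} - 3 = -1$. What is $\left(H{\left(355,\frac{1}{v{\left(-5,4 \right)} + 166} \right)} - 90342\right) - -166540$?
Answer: $76198 + \frac{\sqrt{4226376205}}{10030} \approx 76205.0$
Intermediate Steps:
$f{\left(y \right)} = 4$ ($f{\left(y \right)} = 6 + 2 \left(-1\right) = 6 - 2 = 4$)
$r{\left(p,W \right)} = \frac{4 + W}{-1 + p}$ ($r{\left(p,W \right)} = \frac{W + 4}{p - 1} = \frac{4 + W}{-1 + p}$)
$H{\left(P,Y \right)} = \sqrt{42 + \frac{4 + Y}{-1 + P}}$
$\left(H{\left(355,\frac{1}{v{\left(-5,4 \right)} + 166} \right)} - 90342\right) - -166540 = \left(\sqrt{\frac{-38 + \frac{1}{4 + 166} + 42 \cdot 355}{-1 + 355}} - 90342\right) - -166540 = \left(\sqrt{\frac{-38 + \frac{1}{170} + 14910}{354}} - 90342\right) + 166540 = \left(\sqrt{\frac{1}{354} \cdot \frac{2528241}{170}} - 90342\right) + 166540 = \left(\sqrt{\frac{842747}{20060}} - 90342\right) + 166540 = \left(\frac{\sqrt{4226376205}}{10030} - 90342\right) + 166540 = \left(-90342 + \frac{\sqrt{4226376205}}{10030}\right) + 166540 = 76198 + \frac{\sqrt{4226376205}}{10030}$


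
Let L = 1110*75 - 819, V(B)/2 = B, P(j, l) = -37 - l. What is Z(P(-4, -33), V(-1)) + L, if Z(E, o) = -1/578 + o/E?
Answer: 23822703/289 ≈ 82432.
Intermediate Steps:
V(B) = 2*B
L = 82431 (L = 83250 - 819 = 82431)
Z(E, o) = -1/578 + o/E (Z(E, o) = -1*1/578 + o/E = -1/578 + o/E)
Z(P(-4, -33), V(-1)) + L = (2*(-1) - (-37 - 1*(-33))/578)/(-37 - 1*(-33)) + 82431 = (-2 - (-37 + 33)/578)/(-37 + 33) + 82431 = (-2 - 1/578*(-4))/(-4) + 82431 = -(-2 + 2/289)/4 + 82431 = -¼*(-576/289) + 82431 = 144/289 + 82431 = 23822703/289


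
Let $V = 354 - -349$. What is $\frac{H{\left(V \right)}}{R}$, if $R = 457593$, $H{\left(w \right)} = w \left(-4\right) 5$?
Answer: $- \frac{14060}{457593} \approx -0.030726$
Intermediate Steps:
$V = 703$ ($V = 354 + 349 = 703$)
$H{\left(w \right)} = - 20 w$ ($H{\left(w \right)} = - 4 w 5 = - 20 w$)
$\frac{H{\left(V \right)}}{R} = \frac{\left(-20\right) 703}{457593} = \left(-14060\right) \frac{1}{457593} = - \frac{14060}{457593}$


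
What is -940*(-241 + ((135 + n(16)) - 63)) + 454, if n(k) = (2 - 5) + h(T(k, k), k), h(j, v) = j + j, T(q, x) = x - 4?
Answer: 139574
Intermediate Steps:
T(q, x) = -4 + x
h(j, v) = 2*j
n(k) = -11 + 2*k (n(k) = (2 - 5) + 2*(-4 + k) = -3 + (-8 + 2*k) = -11 + 2*k)
-940*(-241 + ((135 + n(16)) - 63)) + 454 = -940*(-241 + ((135 + (-11 + 2*16)) - 63)) + 454 = -940*(-241 + ((135 + (-11 + 32)) - 63)) + 454 = -940*(-241 + ((135 + 21) - 63)) + 454 = -940*(-241 + (156 - 63)) + 454 = -940*(-241 + 93) + 454 = -940*(-148) + 454 = 139120 + 454 = 139574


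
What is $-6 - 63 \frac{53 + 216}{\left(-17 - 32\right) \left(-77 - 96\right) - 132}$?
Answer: $- \frac{67017}{8345} \approx -8.0308$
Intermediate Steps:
$-6 - 63 \frac{53 + 216}{\left(-17 - 32\right) \left(-77 - 96\right) - 132} = -6 - 63 \frac{269}{\left(-49\right) \left(-173\right) - 132} = -6 - 63 \frac{269}{8477 - 132} = -6 - 63 \cdot \frac{269}{8345} = -6 - 63 \cdot 269 \cdot \frac{1}{8345} = -6 - \frac{16947}{8345} = - \frac{67017}{8345}$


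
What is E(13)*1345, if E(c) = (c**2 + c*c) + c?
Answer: 472095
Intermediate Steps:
E(c) = c + 2*c**2 (E(c) = (c**2 + c**2) + c = 2*c**2 + c = c + 2*c**2)
E(13)*1345 = (13*(1 + 2*13))*1345 = (13*(1 + 26))*1345 = (13*27)*1345 = 351*1345 = 472095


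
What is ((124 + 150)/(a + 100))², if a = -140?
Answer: 18769/400 ≈ 46.922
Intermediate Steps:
((124 + 150)/(a + 100))² = ((124 + 150)/(-140 + 100))² = (274/(-40))² = (274*(-1/40))² = (-137/20)² = 18769/400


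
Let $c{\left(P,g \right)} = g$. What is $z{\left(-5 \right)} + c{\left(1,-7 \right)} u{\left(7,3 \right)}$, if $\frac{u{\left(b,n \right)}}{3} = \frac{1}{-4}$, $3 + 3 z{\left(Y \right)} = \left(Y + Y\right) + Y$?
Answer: $- \frac{3}{4} \approx -0.75$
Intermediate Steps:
$z{\left(Y \right)} = -1 + Y$ ($z{\left(Y \right)} = -1 + \frac{\left(Y + Y\right) + Y}{3} = -1 + \frac{2 Y + Y}{3} = -1 + \frac{3 Y}{3} = -1 + Y$)
$u{\left(b,n \right)} = - \frac{3}{4}$ ($u{\left(b,n \right)} = \frac{3}{-4} = 3 \left(- \frac{1}{4}\right) = - \frac{3}{4}$)
$z{\left(-5 \right)} + c{\left(1,-7 \right)} u{\left(7,3 \right)} = \left(-1 - 5\right) - - \frac{21}{4} = -6 + \frac{21}{4} = - \frac{3}{4}$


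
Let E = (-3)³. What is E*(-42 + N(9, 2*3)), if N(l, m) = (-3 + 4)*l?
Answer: 891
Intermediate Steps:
N(l, m) = l (N(l, m) = 1*l = l)
E = -27
E*(-42 + N(9, 2*3)) = -27*(-42 + 9) = -27*(-33) = 891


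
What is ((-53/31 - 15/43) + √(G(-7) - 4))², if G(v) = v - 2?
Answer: (-2744 + 1333*I*√13)²/1776889 ≈ -8.7625 - 14.844*I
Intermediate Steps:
G(v) = -2 + v
((-53/31 - 15/43) + √(G(-7) - 4))² = ((-53/31 - 15/43) + √((-2 - 7) - 4))² = ((-53*1/31 - 15*1/43) + √(-9 - 4))² = ((-53/31 - 15/43) + √(-13))² = (-2744/1333 + I*√13)²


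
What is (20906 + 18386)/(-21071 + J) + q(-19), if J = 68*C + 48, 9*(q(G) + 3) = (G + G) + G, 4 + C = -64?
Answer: -92888/8549 ≈ -10.865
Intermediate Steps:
C = -68 (C = -4 - 64 = -68)
q(G) = -3 + G/3 (q(G) = -3 + ((G + G) + G)/9 = -3 + (2*G + G)/9 = -3 + (3*G)/9 = -3 + G/3)
J = -4576 (J = 68*(-68) + 48 = -4624 + 48 = -4576)
(20906 + 18386)/(-21071 + J) + q(-19) = (20906 + 18386)/(-21071 - 4576) + (-3 + (1/3)*(-19)) = 39292/(-25647) + (-3 - 19/3) = 39292*(-1/25647) - 28/3 = -39292/25647 - 28/3 = -92888/8549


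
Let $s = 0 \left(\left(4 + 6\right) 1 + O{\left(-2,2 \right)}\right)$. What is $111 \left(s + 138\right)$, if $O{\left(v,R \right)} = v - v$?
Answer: $15318$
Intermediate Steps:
$O{\left(v,R \right)} = 0$
$s = 0$ ($s = 0 \left(\left(4 + 6\right) 1 + 0\right) = 0 \left(10 \cdot 1 + 0\right) = 0 \left(10 + 0\right) = 0 \cdot 10 = 0$)
$111 \left(s + 138\right) = 111 \left(0 + 138\right) = 111 \cdot 138 = 15318$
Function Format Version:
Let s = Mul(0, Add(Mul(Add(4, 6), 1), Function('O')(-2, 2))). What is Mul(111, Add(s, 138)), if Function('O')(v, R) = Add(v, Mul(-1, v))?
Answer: 15318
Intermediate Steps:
Function('O')(v, R) = 0
s = 0 (s = Mul(0, Add(Mul(Add(4, 6), 1), 0)) = Mul(0, Add(Mul(10, 1), 0)) = Mul(0, Add(10, 0)) = Mul(0, 10) = 0)
Mul(111, Add(s, 138)) = Mul(111, Add(0, 138)) = Mul(111, 138) = 15318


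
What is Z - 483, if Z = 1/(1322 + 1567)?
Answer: -1395386/2889 ≈ -483.00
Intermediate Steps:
Z = 1/2889 ≈ 0.00034614
Z - 483 = 1/2889 - 483 = -1395386/2889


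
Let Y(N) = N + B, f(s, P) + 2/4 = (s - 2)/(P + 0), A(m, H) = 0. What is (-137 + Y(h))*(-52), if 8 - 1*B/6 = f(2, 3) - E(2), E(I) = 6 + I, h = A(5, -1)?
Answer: 1976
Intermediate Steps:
h = 0
f(s, P) = -½ + (-2 + s)/P (f(s, P) = -½ + (s - 2)/(P + 0) = -½ + (-2 + s)/P)
B = 99 (B = 48 - 6*((-2 + 2 - ½*3)/3 - (6 + 2)) = 48 - 6*((-2 + 2 - 3/2)/3 - 1*8) = 48 - 6*((⅓)*(-3/2) - 8) = 48 - 6*(-½ - 8) = 48 - 6*(-17/2) = 48 + 51 = 99)
Y(N) = 99 + N (Y(N) = N + 99 = 99 + N)
(-137 + Y(h))*(-52) = (-137 + (99 + 0))*(-52) = (-137 + 99)*(-52) = -38*(-52) = 1976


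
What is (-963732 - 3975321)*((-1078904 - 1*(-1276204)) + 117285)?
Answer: -1553751988005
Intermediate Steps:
(-963732 - 3975321)*((-1078904 - 1*(-1276204)) + 117285) = -4939053*((-1078904 + 1276204) + 117285) = -4939053*(197300 + 117285) = -4939053*314585 = -1553751988005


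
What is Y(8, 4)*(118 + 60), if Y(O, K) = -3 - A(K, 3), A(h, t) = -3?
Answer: 0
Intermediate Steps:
Y(O, K) = 0 (Y(O, K) = -3 - 1*(-3) = -3 + 3 = 0)
Y(8, 4)*(118 + 60) = 0*(118 + 60) = 0*178 = 0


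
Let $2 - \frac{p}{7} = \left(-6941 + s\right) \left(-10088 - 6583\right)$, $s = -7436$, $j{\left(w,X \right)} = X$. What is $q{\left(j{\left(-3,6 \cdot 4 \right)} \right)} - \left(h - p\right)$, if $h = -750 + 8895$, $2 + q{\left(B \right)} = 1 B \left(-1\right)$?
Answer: $-1677760926$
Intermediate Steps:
$q{\left(B \right)} = -2 - B$ ($q{\left(B \right)} = -2 + 1 B \left(-1\right) = -2 + B \left(-1\right) = -2 - B$)
$h = 8145$
$p = -1677752755$ ($p = 14 - 7 \left(-6941 - 7436\right) \left(-10088 - 6583\right) = 14 - 7 \left(\left(-14377\right) \left(-16671\right)\right) = 14 - 1677752769 = -1677752755$)
$q{\left(j{\left(-3,6 \cdot 4 \right)} \right)} - \left(h - p\right) = \left(-2 - 6 \cdot 4\right) - \left(8145 - -1677752755\right) = \left(-2 - 24\right) - \left(8145 + 1677752755\right) = \left(-2 - 24\right) - 1677760900 = -26 - 1677760900 = -1677760926$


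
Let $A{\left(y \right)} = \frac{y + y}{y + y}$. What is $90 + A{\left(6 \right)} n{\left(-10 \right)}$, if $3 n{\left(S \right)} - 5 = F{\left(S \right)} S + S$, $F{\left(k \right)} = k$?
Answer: $\frac{365}{3} \approx 121.67$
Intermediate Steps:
$A{\left(y \right)} = 1$ ($A{\left(y \right)} = \frac{2 y}{2 y} = 2 y \frac{1}{2 y} = 1$)
$n{\left(S \right)} = \frac{5}{3} + \frac{S}{3} + \frac{S^{2}}{3}$ ($n{\left(S \right)} = \frac{5}{3} + \frac{S S + S}{3} = \frac{5}{3} + \frac{S^{2} + S}{3} = \frac{5}{3} + \frac{S + S^{2}}{3} = \frac{5}{3} + \left(\frac{S}{3} + \frac{S^{2}}{3}\right) = \frac{5}{3} + \frac{S}{3} + \frac{S^{2}}{3}$)
$90 + A{\left(6 \right)} n{\left(-10 \right)} = 90 + 1 \left(\frac{5}{3} + \frac{1}{3} \left(-10\right) + \frac{\left(-10\right)^{2}}{3}\right) = 90 + 1 \left(\frac{5}{3} - \frac{10}{3} + \frac{1}{3} \cdot 100\right) = 90 + 1 \left(\frac{5}{3} - \frac{10}{3} + \frac{100}{3}\right) = 90 + 1 \cdot \frac{95}{3} = 90 + \frac{95}{3} = \frac{365}{3}$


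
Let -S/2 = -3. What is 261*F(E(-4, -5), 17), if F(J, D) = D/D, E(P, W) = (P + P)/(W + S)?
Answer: 261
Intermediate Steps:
S = 6 (S = -2*(-3) = 6)
E(P, W) = 2*P/(6 + W) (E(P, W) = (P + P)/(W + 6) = (2*P)/(6 + W) = 2*P/(6 + W))
F(J, D) = 1
261*F(E(-4, -5), 17) = 261*1 = 261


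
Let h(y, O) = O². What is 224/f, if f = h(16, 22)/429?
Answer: 2184/11 ≈ 198.55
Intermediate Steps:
f = 44/39 (f = 22²/429 = 484*(1/429) = 44/39 ≈ 1.1282)
224/f = 224/(44/39) = 224*(39/44) = 2184/11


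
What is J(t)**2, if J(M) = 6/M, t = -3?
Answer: 4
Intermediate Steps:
J(t)**2 = (6/(-3))**2 = (6*(-1/3))**2 = (-2)**2 = 4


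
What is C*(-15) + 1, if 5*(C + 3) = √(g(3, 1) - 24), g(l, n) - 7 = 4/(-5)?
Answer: 46 - 3*I*√445/5 ≈ 46.0 - 12.657*I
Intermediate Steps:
g(l, n) = 31/5 (g(l, n) = 7 + 4/(-5) = 7 + 4*(-⅕) = 7 - ⅘ = 31/5)
C = -3 + I*√445/25 (C = -3 + √(31/5 - 24)/5 = -3 + √(-89/5)/5 = -3 + (I*√445/5)/5 = -3 + I*√445/25 ≈ -3.0 + 0.8438*I)
C*(-15) + 1 = (-3 + I*√445/25)*(-15) + 1 = (45 - 3*I*√445/5) + 1 = 46 - 3*I*√445/5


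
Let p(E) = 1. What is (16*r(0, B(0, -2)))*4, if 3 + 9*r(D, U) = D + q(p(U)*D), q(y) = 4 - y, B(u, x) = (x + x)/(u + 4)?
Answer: 64/9 ≈ 7.1111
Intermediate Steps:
B(u, x) = 2*x/(4 + u) (B(u, x) = (2*x)/(4 + u) = 2*x/(4 + u))
r(D, U) = ⅑ (r(D, U) = -⅓ + (D + (4 - D))/9 = -⅓ + (⅑)*4 = -⅓ + 4/9 = ⅑)
(16*r(0, B(0, -2)))*4 = (16*(⅑))*4 = (16/9)*4 = 64/9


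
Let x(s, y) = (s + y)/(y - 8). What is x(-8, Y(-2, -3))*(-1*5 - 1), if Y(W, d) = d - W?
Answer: -6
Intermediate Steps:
x(s, y) = (s + y)/(-8 + y)
x(-8, Y(-2, -3))*(-1*5 - 1) = ((-8 + (-3 - 1*(-2)))/(-8 + (-3 - 1*(-2))))*(-1*5 - 1) = ((-8 + (-3 + 2))/(-8 + (-3 + 2)))*(-5 - 1) = ((-8 - 1)/(-8 - 1))*(-6) = (-9/(-9))*(-6) = -1/9*(-9)*(-6) = 1*(-6) = -6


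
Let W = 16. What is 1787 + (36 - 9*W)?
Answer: 1679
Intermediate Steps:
1787 + (36 - 9*W) = 1787 + (36 - 9*16) = 1787 + (36 - 144) = 1787 - 108 = 1679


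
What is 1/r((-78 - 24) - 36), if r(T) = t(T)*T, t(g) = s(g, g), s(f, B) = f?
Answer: 1/19044 ≈ 5.2510e-5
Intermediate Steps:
t(g) = g
r(T) = T² (r(T) = T*T = T²)
1/r((-78 - 24) - 36) = 1/(((-78 - 24) - 36)²) = 1/((-102 - 36)²) = 1/((-138)²) = 1/19044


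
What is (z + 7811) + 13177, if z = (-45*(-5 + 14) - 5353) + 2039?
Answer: 17269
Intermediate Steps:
z = -3719 (z = (-45*9 - 5353) + 2039 = (-405 - 5353) + 2039 = -5758 + 2039 = -3719)
(z + 7811) + 13177 = (-3719 + 7811) + 13177 = 4092 + 13177 = 17269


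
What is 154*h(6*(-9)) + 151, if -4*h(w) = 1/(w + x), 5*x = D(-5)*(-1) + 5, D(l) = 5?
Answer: 16385/108 ≈ 151.71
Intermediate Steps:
x = 0 (x = (5*(-1) + 5)/5 = (-5 + 5)/5 = (⅕)*0 = 0)
h(w) = -1/(4*w) (h(w) = -1/(4*(w + 0)) = -1/(4*w))
154*h(6*(-9)) + 151 = 154*(-1/(4*(6*(-9)))) + 151 = 154*(-¼/(-54)) + 151 = 154*(-¼*(-1/54)) + 151 = 154*(1/216) + 151 = 77/108 + 151 = 16385/108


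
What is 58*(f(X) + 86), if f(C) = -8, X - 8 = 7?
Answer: 4524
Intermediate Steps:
X = 15 (X = 8 + 7 = 15)
58*(f(X) + 86) = 58*(-8 + 86) = 58*78 = 4524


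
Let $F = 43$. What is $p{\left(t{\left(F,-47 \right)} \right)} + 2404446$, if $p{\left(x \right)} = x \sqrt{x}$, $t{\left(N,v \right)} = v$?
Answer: $2404446 - 47 i \sqrt{47} \approx 2.4044 \cdot 10^{6} - 322.22 i$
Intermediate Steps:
$p{\left(x \right)} = x^{\frac{3}{2}}$
$p{\left(t{\left(F,-47 \right)} \right)} + 2404446 = \left(-47\right)^{\frac{3}{2}} + 2404446 = - 47 i \sqrt{47} + 2404446 = 2404446 - 47 i \sqrt{47}$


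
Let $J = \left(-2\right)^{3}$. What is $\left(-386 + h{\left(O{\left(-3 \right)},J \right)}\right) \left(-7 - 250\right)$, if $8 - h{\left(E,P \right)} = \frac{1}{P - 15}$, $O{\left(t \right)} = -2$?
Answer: $\frac{2234101}{23} \approx 97135.0$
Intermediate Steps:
$J = -8$
$h{\left(E,P \right)} = 8 - \frac{1}{-15 + P}$ ($h{\left(E,P \right)} = 8 - \frac{1}{P - 15} = 8 - \frac{1}{-15 + P}$)
$\left(-386 + h{\left(O{\left(-3 \right)},J \right)}\right) \left(-7 - 250\right) = \left(-386 + \frac{-121 + 8 \left(-8\right)}{-15 - 8}\right) \left(-7 - 250\right) = \left(-386 + \frac{-121 - 64}{-23}\right) \left(-257\right) = \left(-386 - - \frac{185}{23}\right) \left(-257\right) = \left(-386 + \frac{185}{23}\right) \left(-257\right) = \left(- \frac{8693}{23}\right) \left(-257\right) = \frac{2234101}{23}$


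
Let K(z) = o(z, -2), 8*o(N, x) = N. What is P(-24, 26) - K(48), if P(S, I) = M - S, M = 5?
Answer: 23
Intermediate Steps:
o(N, x) = N/8
K(z) = z/8
P(S, I) = 5 - S
P(-24, 26) - K(48) = (5 - 1*(-24)) - 48/8 = (5 + 24) - 1*6 = 29 - 6 = 23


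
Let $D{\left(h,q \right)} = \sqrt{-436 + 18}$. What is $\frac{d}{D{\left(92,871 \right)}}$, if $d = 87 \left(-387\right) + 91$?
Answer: $\frac{16789 i \sqrt{418}}{209} \approx 1642.4 i$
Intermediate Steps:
$D{\left(h,q \right)} = i \sqrt{418}$ ($D{\left(h,q \right)} = \sqrt{-418} = i \sqrt{418}$)
$d = -33578$ ($d = -33669 + 91 = -33578$)
$\frac{d}{D{\left(92,871 \right)}} = - \frac{33578}{i \sqrt{418}} = - 33578 \left(- \frac{i \sqrt{418}}{418}\right) = \frac{16789 i \sqrt{418}}{209}$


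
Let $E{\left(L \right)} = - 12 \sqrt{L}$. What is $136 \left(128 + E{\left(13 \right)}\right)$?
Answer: $17408 - 1632 \sqrt{13} \approx 11524.0$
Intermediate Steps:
$136 \left(128 + E{\left(13 \right)}\right) = 136 \left(128 - 12 \sqrt{13}\right) = 17408 - 1632 \sqrt{13}$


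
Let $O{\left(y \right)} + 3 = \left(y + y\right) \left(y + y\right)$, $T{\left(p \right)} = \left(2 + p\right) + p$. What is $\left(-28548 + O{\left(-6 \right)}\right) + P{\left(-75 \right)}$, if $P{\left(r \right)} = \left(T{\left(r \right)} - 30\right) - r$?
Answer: $-28510$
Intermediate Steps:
$T{\left(p \right)} = 2 + 2 p$
$O{\left(y \right)} = -3 + 4 y^{2}$ ($O{\left(y \right)} = -3 + \left(y + y\right) \left(y + y\right) = -3 + 2 y 2 y = -3 + 4 y^{2}$)
$P{\left(r \right)} = -28 + r$ ($P{\left(r \right)} = \left(\left(2 + 2 r\right) - 30\right) - r = \left(-28 + 2 r\right) - r = -28 + r$)
$\left(-28548 + O{\left(-6 \right)}\right) + P{\left(-75 \right)} = \left(-28548 - \left(3 - 4 \left(-6\right)^{2}\right)\right) - 103 = \left(-28548 + \left(-3 + 4 \cdot 36\right)\right) - 103 = \left(-28548 + \left(-3 + 144\right)\right) - 103 = \left(-28548 + 141\right) - 103 = -28407 - 103 = -28510$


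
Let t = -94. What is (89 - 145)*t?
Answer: 5264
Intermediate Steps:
(89 - 145)*t = (89 - 145)*(-94) = -56*(-94) = 5264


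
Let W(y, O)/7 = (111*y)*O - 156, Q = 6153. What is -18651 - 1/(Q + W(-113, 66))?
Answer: -107985653054/5789805 ≈ -18651.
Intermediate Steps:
W(y, O) = -1092 + 777*O*y (W(y, O) = 7*((111*y)*O - 156) = 7*(111*O*y - 156) = 7*(-156 + 111*O*y) = -1092 + 777*O*y)
-18651 - 1/(Q + W(-113, 66)) = -18651 - 1/(6153 + (-1092 + 777*66*(-113))) = -18651 - 1/(6153 + (-1092 - 5794866)) = -18651 - 1/(6153 - 5795958) = -18651 - 1/(-5789805) = -18651 - 1*(-1/5789805) = -18651 + 1/5789805 = -107985653054/5789805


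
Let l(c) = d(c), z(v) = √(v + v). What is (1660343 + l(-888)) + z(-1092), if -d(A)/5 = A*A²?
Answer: 3502795703 + 2*I*√546 ≈ 3.5028e+9 + 46.733*I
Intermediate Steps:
z(v) = √2*√v (z(v) = √(2*v) = √2*√v)
d(A) = -5*A³ (d(A) = -5*A*A² = -5*A³)
l(c) = -5*c³
(1660343 + l(-888)) + z(-1092) = (1660343 - 5*(-888)³) + √2*√(-1092) = (1660343 - 5*(-700227072)) + √2*(2*I*√273) = (1660343 + 3501135360) + 2*I*√546 = 3502795703 + 2*I*√546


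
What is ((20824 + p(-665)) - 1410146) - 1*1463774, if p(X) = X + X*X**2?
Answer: -296933386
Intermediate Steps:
p(X) = X + X**3
((20824 + p(-665)) - 1410146) - 1*1463774 = ((20824 + (-665 + (-665)**3)) - 1410146) - 1*1463774 = ((20824 + (-665 - 294079625)) - 1410146) - 1463774 = ((20824 - 294080290) - 1410146) - 1463774 = (-294059466 - 1410146) - 1463774 = -295469612 - 1463774 = -296933386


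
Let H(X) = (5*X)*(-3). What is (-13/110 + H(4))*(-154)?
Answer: 46291/5 ≈ 9258.2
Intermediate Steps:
H(X) = -15*X
(-13/110 + H(4))*(-154) = (-13/110 - 15*4)*(-154) = (-13*1/110 - 60)*(-154) = (-13/110 - 60)*(-154) = -6613/110*(-154) = 46291/5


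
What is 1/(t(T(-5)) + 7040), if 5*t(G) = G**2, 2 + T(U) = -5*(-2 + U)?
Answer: 5/36289 ≈ 0.00013778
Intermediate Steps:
T(U) = 8 - 5*U (T(U) = -2 - 5*(-2 + U) = -2 + (10 - 5*U) = 8 - 5*U)
t(G) = G**2/5
1/(t(T(-5)) + 7040) = 1/((8 - 5*(-5))**2/5 + 7040) = 1/((8 + 25)**2/5 + 7040) = 1/((1/5)*33**2 + 7040) = 1/((1/5)*1089 + 7040) = 1/(1089/5 + 7040) = 1/(36289/5) = 5/36289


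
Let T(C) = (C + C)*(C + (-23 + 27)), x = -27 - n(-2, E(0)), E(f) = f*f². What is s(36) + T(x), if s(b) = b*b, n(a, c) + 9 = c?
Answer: 1800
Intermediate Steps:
E(f) = f³
n(a, c) = -9 + c
s(b) = b²
x = -18 (x = -27 - (-9 + 0³) = -27 - (-9 + 0) = -27 - 1*(-9) = -27 + 9 = -18)
T(C) = 2*C*(4 + C) (T(C) = (2*C)*(C + 4) = (2*C)*(4 + C) = 2*C*(4 + C))
s(36) + T(x) = 36² + 2*(-18)*(4 - 18) = 1296 + 2*(-18)*(-14) = 1296 + 504 = 1800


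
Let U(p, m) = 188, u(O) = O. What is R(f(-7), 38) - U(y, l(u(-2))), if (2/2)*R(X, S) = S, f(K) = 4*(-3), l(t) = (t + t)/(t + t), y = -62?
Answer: -150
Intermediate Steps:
l(t) = 1 (l(t) = (2*t)/((2*t)) = (2*t)*(1/(2*t)) = 1)
f(K) = -12
R(X, S) = S
R(f(-7), 38) - U(y, l(u(-2))) = 38 - 1*188 = 38 - 188 = -150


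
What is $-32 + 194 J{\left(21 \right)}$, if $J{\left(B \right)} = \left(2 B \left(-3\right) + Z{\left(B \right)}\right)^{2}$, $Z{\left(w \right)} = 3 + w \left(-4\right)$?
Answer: $8312674$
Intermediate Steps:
$Z{\left(w \right)} = 3 - 4 w$
$J{\left(B \right)} = \left(3 - 10 B\right)^{2}$ ($J{\left(B \right)} = \left(2 B \left(-3\right) - \left(-3 + 4 B\right)\right)^{2} = \left(- 6 B - \left(-3 + 4 B\right)\right)^{2} = \left(3 - 10 B\right)^{2}$)
$-32 + 194 J{\left(21 \right)} = -32 + 194 \left(-3 + 10 \cdot 21\right)^{2} = -32 + 194 \left(-3 + 210\right)^{2} = -32 + 194 \cdot 207^{2} = -32 + 194 \cdot 42849 = -32 + 8312706 = 8312674$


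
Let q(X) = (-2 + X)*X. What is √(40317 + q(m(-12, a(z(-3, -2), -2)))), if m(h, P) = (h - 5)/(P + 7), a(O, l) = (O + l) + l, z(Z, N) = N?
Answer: 8*√635 ≈ 201.59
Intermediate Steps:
a(O, l) = O + 2*l
m(h, P) = (-5 + h)/(7 + P)
q(X) = X*(-2 + X)
√(40317 + q(m(-12, a(z(-3, -2), -2)))) = √(40317 + ((-5 - 12)/(7 + (-2 + 2*(-2))))*(-2 + (-5 - 12)/(7 + (-2 + 2*(-2))))) = √(40317 + (-17/(7 + (-2 - 4)))*(-2 - 17/(7 + (-2 - 4)))) = √(40317 + (-17/(7 - 6))*(-2 - 17/(7 - 6))) = √(40317 + (-17/1)*(-2 - 17/1)) = √(40317 + (1*(-17))*(-2 + 1*(-17))) = √(40317 - 17*(-2 - 17)) = √(40317 - 17*(-19)) = √(40317 + 323) = √40640 = 8*√635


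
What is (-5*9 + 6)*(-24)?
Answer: 936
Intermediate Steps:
(-5*9 + 6)*(-24) = (-45 + 6)*(-24) = -39*(-24) = 936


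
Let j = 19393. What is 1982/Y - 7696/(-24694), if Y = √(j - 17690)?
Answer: 3848/12347 + 1982*√1703/1703 ≈ 48.340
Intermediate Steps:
Y = √1703 (Y = √(19393 - 17690) = √1703 ≈ 41.267)
1982/Y - 7696/(-24694) = 1982/(√1703) - 7696/(-24694) = 1982*(√1703/1703) - 7696*(-1/24694) = 1982*√1703/1703 + 3848/12347 = 3848/12347 + 1982*√1703/1703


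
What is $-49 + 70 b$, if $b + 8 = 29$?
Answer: $1421$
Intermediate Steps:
$b = 21$ ($b = -8 + 29 = 21$)
$-49 + 70 b = -49 + 70 \cdot 21 = -49 + 1470 = 1421$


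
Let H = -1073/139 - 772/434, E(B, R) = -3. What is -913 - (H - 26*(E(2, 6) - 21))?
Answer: -46074036/30163 ≈ -1527.5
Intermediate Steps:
H = -286495/30163 (H = -1073*1/139 - 772*1/434 = -1073/139 - 386/217 = -286495/30163 ≈ -9.4982)
-913 - (H - 26*(E(2, 6) - 21)) = -913 - (-286495/30163 - 26*(-3 - 21)) = -913 - (-286495/30163 - 26*(-24)) = -913 - (-286495/30163 - 1*(-624)) = -913 - (-286495/30163 + 624) = -913 - 1*18535217/30163 = -913 - 18535217/30163 = -46074036/30163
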